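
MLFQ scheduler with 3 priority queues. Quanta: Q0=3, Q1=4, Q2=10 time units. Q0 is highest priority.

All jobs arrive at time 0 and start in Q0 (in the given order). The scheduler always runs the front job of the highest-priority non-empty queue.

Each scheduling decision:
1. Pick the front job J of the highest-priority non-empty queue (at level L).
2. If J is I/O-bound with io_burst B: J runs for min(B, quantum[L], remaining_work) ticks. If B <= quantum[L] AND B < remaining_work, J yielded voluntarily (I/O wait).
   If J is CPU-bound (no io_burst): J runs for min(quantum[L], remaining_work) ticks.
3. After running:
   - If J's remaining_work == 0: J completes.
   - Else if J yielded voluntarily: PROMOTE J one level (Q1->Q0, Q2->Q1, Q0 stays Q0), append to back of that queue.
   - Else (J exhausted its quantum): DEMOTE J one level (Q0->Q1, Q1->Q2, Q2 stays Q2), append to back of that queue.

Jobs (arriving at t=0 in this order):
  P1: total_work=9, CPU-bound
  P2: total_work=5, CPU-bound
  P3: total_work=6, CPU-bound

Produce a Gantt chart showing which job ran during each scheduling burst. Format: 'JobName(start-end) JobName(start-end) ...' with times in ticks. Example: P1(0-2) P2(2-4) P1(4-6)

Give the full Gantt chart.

Answer: P1(0-3) P2(3-6) P3(6-9) P1(9-13) P2(13-15) P3(15-18) P1(18-20)

Derivation:
t=0-3: P1@Q0 runs 3, rem=6, quantum used, demote→Q1. Q0=[P2,P3] Q1=[P1] Q2=[]
t=3-6: P2@Q0 runs 3, rem=2, quantum used, demote→Q1. Q0=[P3] Q1=[P1,P2] Q2=[]
t=6-9: P3@Q0 runs 3, rem=3, quantum used, demote→Q1. Q0=[] Q1=[P1,P2,P3] Q2=[]
t=9-13: P1@Q1 runs 4, rem=2, quantum used, demote→Q2. Q0=[] Q1=[P2,P3] Q2=[P1]
t=13-15: P2@Q1 runs 2, rem=0, completes. Q0=[] Q1=[P3] Q2=[P1]
t=15-18: P3@Q1 runs 3, rem=0, completes. Q0=[] Q1=[] Q2=[P1]
t=18-20: P1@Q2 runs 2, rem=0, completes. Q0=[] Q1=[] Q2=[]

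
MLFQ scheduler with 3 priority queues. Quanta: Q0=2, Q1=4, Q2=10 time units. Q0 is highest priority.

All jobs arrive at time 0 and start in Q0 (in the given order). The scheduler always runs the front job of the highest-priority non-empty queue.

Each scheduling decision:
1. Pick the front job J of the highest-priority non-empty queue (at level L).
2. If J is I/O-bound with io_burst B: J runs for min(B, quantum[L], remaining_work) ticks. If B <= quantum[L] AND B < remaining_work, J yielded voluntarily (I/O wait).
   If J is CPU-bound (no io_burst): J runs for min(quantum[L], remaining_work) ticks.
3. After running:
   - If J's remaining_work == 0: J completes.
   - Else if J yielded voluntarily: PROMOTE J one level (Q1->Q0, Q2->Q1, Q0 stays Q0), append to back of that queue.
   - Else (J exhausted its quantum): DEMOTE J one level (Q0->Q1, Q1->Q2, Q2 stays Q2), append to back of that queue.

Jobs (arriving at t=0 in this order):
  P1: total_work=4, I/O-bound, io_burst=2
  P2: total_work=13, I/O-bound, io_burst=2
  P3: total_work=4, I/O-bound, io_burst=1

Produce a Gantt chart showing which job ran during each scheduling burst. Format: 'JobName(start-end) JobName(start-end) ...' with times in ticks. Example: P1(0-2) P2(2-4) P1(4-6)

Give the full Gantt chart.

Answer: P1(0-2) P2(2-4) P3(4-5) P1(5-7) P2(7-9) P3(9-10) P2(10-12) P3(12-13) P2(13-15) P3(15-16) P2(16-18) P2(18-20) P2(20-21)

Derivation:
t=0-2: P1@Q0 runs 2, rem=2, I/O yield, promote→Q0. Q0=[P2,P3,P1] Q1=[] Q2=[]
t=2-4: P2@Q0 runs 2, rem=11, I/O yield, promote→Q0. Q0=[P3,P1,P2] Q1=[] Q2=[]
t=4-5: P3@Q0 runs 1, rem=3, I/O yield, promote→Q0. Q0=[P1,P2,P3] Q1=[] Q2=[]
t=5-7: P1@Q0 runs 2, rem=0, completes. Q0=[P2,P3] Q1=[] Q2=[]
t=7-9: P2@Q0 runs 2, rem=9, I/O yield, promote→Q0. Q0=[P3,P2] Q1=[] Q2=[]
t=9-10: P3@Q0 runs 1, rem=2, I/O yield, promote→Q0. Q0=[P2,P3] Q1=[] Q2=[]
t=10-12: P2@Q0 runs 2, rem=7, I/O yield, promote→Q0. Q0=[P3,P2] Q1=[] Q2=[]
t=12-13: P3@Q0 runs 1, rem=1, I/O yield, promote→Q0. Q0=[P2,P3] Q1=[] Q2=[]
t=13-15: P2@Q0 runs 2, rem=5, I/O yield, promote→Q0. Q0=[P3,P2] Q1=[] Q2=[]
t=15-16: P3@Q0 runs 1, rem=0, completes. Q0=[P2] Q1=[] Q2=[]
t=16-18: P2@Q0 runs 2, rem=3, I/O yield, promote→Q0. Q0=[P2] Q1=[] Q2=[]
t=18-20: P2@Q0 runs 2, rem=1, I/O yield, promote→Q0. Q0=[P2] Q1=[] Q2=[]
t=20-21: P2@Q0 runs 1, rem=0, completes. Q0=[] Q1=[] Q2=[]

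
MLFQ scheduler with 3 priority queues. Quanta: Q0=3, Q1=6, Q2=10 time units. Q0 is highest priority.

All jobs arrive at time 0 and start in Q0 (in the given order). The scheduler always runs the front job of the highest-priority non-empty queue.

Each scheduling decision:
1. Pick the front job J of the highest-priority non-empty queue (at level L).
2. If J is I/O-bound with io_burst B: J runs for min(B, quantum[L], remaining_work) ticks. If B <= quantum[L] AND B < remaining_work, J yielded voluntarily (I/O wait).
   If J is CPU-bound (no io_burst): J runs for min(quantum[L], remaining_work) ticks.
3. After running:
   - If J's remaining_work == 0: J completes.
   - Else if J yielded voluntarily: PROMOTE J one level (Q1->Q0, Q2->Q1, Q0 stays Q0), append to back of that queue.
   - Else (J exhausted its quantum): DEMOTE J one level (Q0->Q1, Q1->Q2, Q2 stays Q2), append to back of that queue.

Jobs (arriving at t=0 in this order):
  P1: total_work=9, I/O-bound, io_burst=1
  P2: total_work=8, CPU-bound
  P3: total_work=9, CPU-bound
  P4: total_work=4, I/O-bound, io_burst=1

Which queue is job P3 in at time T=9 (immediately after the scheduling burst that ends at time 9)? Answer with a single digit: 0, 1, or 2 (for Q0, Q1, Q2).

Answer: 1

Derivation:
t=0-1: P1@Q0 runs 1, rem=8, I/O yield, promote→Q0. Q0=[P2,P3,P4,P1] Q1=[] Q2=[]
t=1-4: P2@Q0 runs 3, rem=5, quantum used, demote→Q1. Q0=[P3,P4,P1] Q1=[P2] Q2=[]
t=4-7: P3@Q0 runs 3, rem=6, quantum used, demote→Q1. Q0=[P4,P1] Q1=[P2,P3] Q2=[]
t=7-8: P4@Q0 runs 1, rem=3, I/O yield, promote→Q0. Q0=[P1,P4] Q1=[P2,P3] Q2=[]
t=8-9: P1@Q0 runs 1, rem=7, I/O yield, promote→Q0. Q0=[P4,P1] Q1=[P2,P3] Q2=[]
t=9-10: P4@Q0 runs 1, rem=2, I/O yield, promote→Q0. Q0=[P1,P4] Q1=[P2,P3] Q2=[]
t=10-11: P1@Q0 runs 1, rem=6, I/O yield, promote→Q0. Q0=[P4,P1] Q1=[P2,P3] Q2=[]
t=11-12: P4@Q0 runs 1, rem=1, I/O yield, promote→Q0. Q0=[P1,P4] Q1=[P2,P3] Q2=[]
t=12-13: P1@Q0 runs 1, rem=5, I/O yield, promote→Q0. Q0=[P4,P1] Q1=[P2,P3] Q2=[]
t=13-14: P4@Q0 runs 1, rem=0, completes. Q0=[P1] Q1=[P2,P3] Q2=[]
t=14-15: P1@Q0 runs 1, rem=4, I/O yield, promote→Q0. Q0=[P1] Q1=[P2,P3] Q2=[]
t=15-16: P1@Q0 runs 1, rem=3, I/O yield, promote→Q0. Q0=[P1] Q1=[P2,P3] Q2=[]
t=16-17: P1@Q0 runs 1, rem=2, I/O yield, promote→Q0. Q0=[P1] Q1=[P2,P3] Q2=[]
t=17-18: P1@Q0 runs 1, rem=1, I/O yield, promote→Q0. Q0=[P1] Q1=[P2,P3] Q2=[]
t=18-19: P1@Q0 runs 1, rem=0, completes. Q0=[] Q1=[P2,P3] Q2=[]
t=19-24: P2@Q1 runs 5, rem=0, completes. Q0=[] Q1=[P3] Q2=[]
t=24-30: P3@Q1 runs 6, rem=0, completes. Q0=[] Q1=[] Q2=[]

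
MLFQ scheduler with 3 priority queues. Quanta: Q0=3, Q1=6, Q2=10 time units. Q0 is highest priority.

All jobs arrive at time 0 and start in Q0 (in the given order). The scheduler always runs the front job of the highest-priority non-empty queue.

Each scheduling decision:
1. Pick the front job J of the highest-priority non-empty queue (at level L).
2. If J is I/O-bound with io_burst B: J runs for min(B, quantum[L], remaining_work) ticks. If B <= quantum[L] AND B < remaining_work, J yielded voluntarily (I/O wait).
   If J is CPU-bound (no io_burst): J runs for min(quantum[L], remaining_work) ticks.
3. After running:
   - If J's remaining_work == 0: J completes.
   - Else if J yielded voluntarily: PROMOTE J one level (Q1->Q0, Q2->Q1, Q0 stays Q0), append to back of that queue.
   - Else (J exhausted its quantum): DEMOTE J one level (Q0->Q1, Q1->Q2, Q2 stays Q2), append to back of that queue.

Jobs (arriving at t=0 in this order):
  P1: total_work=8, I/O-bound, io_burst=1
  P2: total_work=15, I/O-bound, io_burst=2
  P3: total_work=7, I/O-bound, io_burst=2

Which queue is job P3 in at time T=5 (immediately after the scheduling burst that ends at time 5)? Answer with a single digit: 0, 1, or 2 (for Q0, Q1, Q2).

t=0-1: P1@Q0 runs 1, rem=7, I/O yield, promote→Q0. Q0=[P2,P3,P1] Q1=[] Q2=[]
t=1-3: P2@Q0 runs 2, rem=13, I/O yield, promote→Q0. Q0=[P3,P1,P2] Q1=[] Q2=[]
t=3-5: P3@Q0 runs 2, rem=5, I/O yield, promote→Q0. Q0=[P1,P2,P3] Q1=[] Q2=[]
t=5-6: P1@Q0 runs 1, rem=6, I/O yield, promote→Q0. Q0=[P2,P3,P1] Q1=[] Q2=[]
t=6-8: P2@Q0 runs 2, rem=11, I/O yield, promote→Q0. Q0=[P3,P1,P2] Q1=[] Q2=[]
t=8-10: P3@Q0 runs 2, rem=3, I/O yield, promote→Q0. Q0=[P1,P2,P3] Q1=[] Q2=[]
t=10-11: P1@Q0 runs 1, rem=5, I/O yield, promote→Q0. Q0=[P2,P3,P1] Q1=[] Q2=[]
t=11-13: P2@Q0 runs 2, rem=9, I/O yield, promote→Q0. Q0=[P3,P1,P2] Q1=[] Q2=[]
t=13-15: P3@Q0 runs 2, rem=1, I/O yield, promote→Q0. Q0=[P1,P2,P3] Q1=[] Q2=[]
t=15-16: P1@Q0 runs 1, rem=4, I/O yield, promote→Q0. Q0=[P2,P3,P1] Q1=[] Q2=[]
t=16-18: P2@Q0 runs 2, rem=7, I/O yield, promote→Q0. Q0=[P3,P1,P2] Q1=[] Q2=[]
t=18-19: P3@Q0 runs 1, rem=0, completes. Q0=[P1,P2] Q1=[] Q2=[]
t=19-20: P1@Q0 runs 1, rem=3, I/O yield, promote→Q0. Q0=[P2,P1] Q1=[] Q2=[]
t=20-22: P2@Q0 runs 2, rem=5, I/O yield, promote→Q0. Q0=[P1,P2] Q1=[] Q2=[]
t=22-23: P1@Q0 runs 1, rem=2, I/O yield, promote→Q0. Q0=[P2,P1] Q1=[] Q2=[]
t=23-25: P2@Q0 runs 2, rem=3, I/O yield, promote→Q0. Q0=[P1,P2] Q1=[] Q2=[]
t=25-26: P1@Q0 runs 1, rem=1, I/O yield, promote→Q0. Q0=[P2,P1] Q1=[] Q2=[]
t=26-28: P2@Q0 runs 2, rem=1, I/O yield, promote→Q0. Q0=[P1,P2] Q1=[] Q2=[]
t=28-29: P1@Q0 runs 1, rem=0, completes. Q0=[P2] Q1=[] Q2=[]
t=29-30: P2@Q0 runs 1, rem=0, completes. Q0=[] Q1=[] Q2=[]

Answer: 0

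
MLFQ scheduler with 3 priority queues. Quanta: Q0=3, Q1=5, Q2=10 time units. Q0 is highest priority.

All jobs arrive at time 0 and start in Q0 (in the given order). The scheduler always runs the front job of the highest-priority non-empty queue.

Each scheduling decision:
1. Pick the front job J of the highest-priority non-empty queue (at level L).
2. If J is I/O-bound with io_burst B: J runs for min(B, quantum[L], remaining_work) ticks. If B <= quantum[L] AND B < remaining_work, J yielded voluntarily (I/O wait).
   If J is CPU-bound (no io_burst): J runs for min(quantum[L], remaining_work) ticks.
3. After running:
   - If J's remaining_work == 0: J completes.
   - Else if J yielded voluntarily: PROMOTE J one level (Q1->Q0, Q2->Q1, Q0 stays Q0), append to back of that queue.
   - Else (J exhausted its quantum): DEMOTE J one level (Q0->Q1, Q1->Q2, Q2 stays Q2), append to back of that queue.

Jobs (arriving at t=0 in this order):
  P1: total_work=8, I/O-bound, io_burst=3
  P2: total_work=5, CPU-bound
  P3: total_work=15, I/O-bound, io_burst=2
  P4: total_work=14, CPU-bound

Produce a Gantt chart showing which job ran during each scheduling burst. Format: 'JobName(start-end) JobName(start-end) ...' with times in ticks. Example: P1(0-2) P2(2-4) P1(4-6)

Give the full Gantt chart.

Answer: P1(0-3) P2(3-6) P3(6-8) P4(8-11) P1(11-14) P3(14-16) P1(16-18) P3(18-20) P3(20-22) P3(22-24) P3(24-26) P3(26-28) P3(28-29) P2(29-31) P4(31-36) P4(36-42)

Derivation:
t=0-3: P1@Q0 runs 3, rem=5, I/O yield, promote→Q0. Q0=[P2,P3,P4,P1] Q1=[] Q2=[]
t=3-6: P2@Q0 runs 3, rem=2, quantum used, demote→Q1. Q0=[P3,P4,P1] Q1=[P2] Q2=[]
t=6-8: P3@Q0 runs 2, rem=13, I/O yield, promote→Q0. Q0=[P4,P1,P3] Q1=[P2] Q2=[]
t=8-11: P4@Q0 runs 3, rem=11, quantum used, demote→Q1. Q0=[P1,P3] Q1=[P2,P4] Q2=[]
t=11-14: P1@Q0 runs 3, rem=2, I/O yield, promote→Q0. Q0=[P3,P1] Q1=[P2,P4] Q2=[]
t=14-16: P3@Q0 runs 2, rem=11, I/O yield, promote→Q0. Q0=[P1,P3] Q1=[P2,P4] Q2=[]
t=16-18: P1@Q0 runs 2, rem=0, completes. Q0=[P3] Q1=[P2,P4] Q2=[]
t=18-20: P3@Q0 runs 2, rem=9, I/O yield, promote→Q0. Q0=[P3] Q1=[P2,P4] Q2=[]
t=20-22: P3@Q0 runs 2, rem=7, I/O yield, promote→Q0. Q0=[P3] Q1=[P2,P4] Q2=[]
t=22-24: P3@Q0 runs 2, rem=5, I/O yield, promote→Q0. Q0=[P3] Q1=[P2,P4] Q2=[]
t=24-26: P3@Q0 runs 2, rem=3, I/O yield, promote→Q0. Q0=[P3] Q1=[P2,P4] Q2=[]
t=26-28: P3@Q0 runs 2, rem=1, I/O yield, promote→Q0. Q0=[P3] Q1=[P2,P4] Q2=[]
t=28-29: P3@Q0 runs 1, rem=0, completes. Q0=[] Q1=[P2,P4] Q2=[]
t=29-31: P2@Q1 runs 2, rem=0, completes. Q0=[] Q1=[P4] Q2=[]
t=31-36: P4@Q1 runs 5, rem=6, quantum used, demote→Q2. Q0=[] Q1=[] Q2=[P4]
t=36-42: P4@Q2 runs 6, rem=0, completes. Q0=[] Q1=[] Q2=[]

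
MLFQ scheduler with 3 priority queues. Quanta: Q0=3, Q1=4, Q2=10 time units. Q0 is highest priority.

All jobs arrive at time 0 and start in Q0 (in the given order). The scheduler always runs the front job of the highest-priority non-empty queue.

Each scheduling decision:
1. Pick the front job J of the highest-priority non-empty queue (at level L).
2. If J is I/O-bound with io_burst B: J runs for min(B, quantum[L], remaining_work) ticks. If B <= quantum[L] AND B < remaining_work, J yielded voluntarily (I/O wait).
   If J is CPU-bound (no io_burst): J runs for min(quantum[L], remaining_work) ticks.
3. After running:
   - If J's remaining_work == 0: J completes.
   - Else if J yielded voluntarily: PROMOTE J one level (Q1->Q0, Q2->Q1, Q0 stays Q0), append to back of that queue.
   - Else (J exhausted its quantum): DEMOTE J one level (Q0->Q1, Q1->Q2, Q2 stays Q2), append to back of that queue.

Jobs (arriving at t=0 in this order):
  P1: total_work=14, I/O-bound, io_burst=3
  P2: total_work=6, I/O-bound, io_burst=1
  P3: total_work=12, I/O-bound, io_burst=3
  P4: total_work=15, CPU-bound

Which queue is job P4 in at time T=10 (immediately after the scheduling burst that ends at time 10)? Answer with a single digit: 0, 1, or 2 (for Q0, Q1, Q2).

t=0-3: P1@Q0 runs 3, rem=11, I/O yield, promote→Q0. Q0=[P2,P3,P4,P1] Q1=[] Q2=[]
t=3-4: P2@Q0 runs 1, rem=5, I/O yield, promote→Q0. Q0=[P3,P4,P1,P2] Q1=[] Q2=[]
t=4-7: P3@Q0 runs 3, rem=9, I/O yield, promote→Q0. Q0=[P4,P1,P2,P3] Q1=[] Q2=[]
t=7-10: P4@Q0 runs 3, rem=12, quantum used, demote→Q1. Q0=[P1,P2,P3] Q1=[P4] Q2=[]
t=10-13: P1@Q0 runs 3, rem=8, I/O yield, promote→Q0. Q0=[P2,P3,P1] Q1=[P4] Q2=[]
t=13-14: P2@Q0 runs 1, rem=4, I/O yield, promote→Q0. Q0=[P3,P1,P2] Q1=[P4] Q2=[]
t=14-17: P3@Q0 runs 3, rem=6, I/O yield, promote→Q0. Q0=[P1,P2,P3] Q1=[P4] Q2=[]
t=17-20: P1@Q0 runs 3, rem=5, I/O yield, promote→Q0. Q0=[P2,P3,P1] Q1=[P4] Q2=[]
t=20-21: P2@Q0 runs 1, rem=3, I/O yield, promote→Q0. Q0=[P3,P1,P2] Q1=[P4] Q2=[]
t=21-24: P3@Q0 runs 3, rem=3, I/O yield, promote→Q0. Q0=[P1,P2,P3] Q1=[P4] Q2=[]
t=24-27: P1@Q0 runs 3, rem=2, I/O yield, promote→Q0. Q0=[P2,P3,P1] Q1=[P4] Q2=[]
t=27-28: P2@Q0 runs 1, rem=2, I/O yield, promote→Q0. Q0=[P3,P1,P2] Q1=[P4] Q2=[]
t=28-31: P3@Q0 runs 3, rem=0, completes. Q0=[P1,P2] Q1=[P4] Q2=[]
t=31-33: P1@Q0 runs 2, rem=0, completes. Q0=[P2] Q1=[P4] Q2=[]
t=33-34: P2@Q0 runs 1, rem=1, I/O yield, promote→Q0. Q0=[P2] Q1=[P4] Q2=[]
t=34-35: P2@Q0 runs 1, rem=0, completes. Q0=[] Q1=[P4] Q2=[]
t=35-39: P4@Q1 runs 4, rem=8, quantum used, demote→Q2. Q0=[] Q1=[] Q2=[P4]
t=39-47: P4@Q2 runs 8, rem=0, completes. Q0=[] Q1=[] Q2=[]

Answer: 1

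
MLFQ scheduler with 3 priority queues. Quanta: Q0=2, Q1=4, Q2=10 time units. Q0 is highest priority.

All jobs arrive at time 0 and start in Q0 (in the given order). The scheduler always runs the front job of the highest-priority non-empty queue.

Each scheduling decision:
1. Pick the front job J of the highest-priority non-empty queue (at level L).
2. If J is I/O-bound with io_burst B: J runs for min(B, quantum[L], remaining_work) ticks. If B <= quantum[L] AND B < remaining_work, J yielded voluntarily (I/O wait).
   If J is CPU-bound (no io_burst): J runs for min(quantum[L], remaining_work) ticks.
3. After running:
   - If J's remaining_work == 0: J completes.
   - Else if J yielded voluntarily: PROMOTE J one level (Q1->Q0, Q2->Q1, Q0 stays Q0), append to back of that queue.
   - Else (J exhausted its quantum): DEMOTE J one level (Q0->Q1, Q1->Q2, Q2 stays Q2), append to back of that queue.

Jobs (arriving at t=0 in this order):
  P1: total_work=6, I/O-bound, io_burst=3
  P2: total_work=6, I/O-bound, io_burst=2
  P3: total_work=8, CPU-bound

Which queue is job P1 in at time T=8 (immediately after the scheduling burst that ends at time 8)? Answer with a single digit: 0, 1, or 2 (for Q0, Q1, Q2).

Answer: 1

Derivation:
t=0-2: P1@Q0 runs 2, rem=4, quantum used, demote→Q1. Q0=[P2,P3] Q1=[P1] Q2=[]
t=2-4: P2@Q0 runs 2, rem=4, I/O yield, promote→Q0. Q0=[P3,P2] Q1=[P1] Q2=[]
t=4-6: P3@Q0 runs 2, rem=6, quantum used, demote→Q1. Q0=[P2] Q1=[P1,P3] Q2=[]
t=6-8: P2@Q0 runs 2, rem=2, I/O yield, promote→Q0. Q0=[P2] Q1=[P1,P3] Q2=[]
t=8-10: P2@Q0 runs 2, rem=0, completes. Q0=[] Q1=[P1,P3] Q2=[]
t=10-13: P1@Q1 runs 3, rem=1, I/O yield, promote→Q0. Q0=[P1] Q1=[P3] Q2=[]
t=13-14: P1@Q0 runs 1, rem=0, completes. Q0=[] Q1=[P3] Q2=[]
t=14-18: P3@Q1 runs 4, rem=2, quantum used, demote→Q2. Q0=[] Q1=[] Q2=[P3]
t=18-20: P3@Q2 runs 2, rem=0, completes. Q0=[] Q1=[] Q2=[]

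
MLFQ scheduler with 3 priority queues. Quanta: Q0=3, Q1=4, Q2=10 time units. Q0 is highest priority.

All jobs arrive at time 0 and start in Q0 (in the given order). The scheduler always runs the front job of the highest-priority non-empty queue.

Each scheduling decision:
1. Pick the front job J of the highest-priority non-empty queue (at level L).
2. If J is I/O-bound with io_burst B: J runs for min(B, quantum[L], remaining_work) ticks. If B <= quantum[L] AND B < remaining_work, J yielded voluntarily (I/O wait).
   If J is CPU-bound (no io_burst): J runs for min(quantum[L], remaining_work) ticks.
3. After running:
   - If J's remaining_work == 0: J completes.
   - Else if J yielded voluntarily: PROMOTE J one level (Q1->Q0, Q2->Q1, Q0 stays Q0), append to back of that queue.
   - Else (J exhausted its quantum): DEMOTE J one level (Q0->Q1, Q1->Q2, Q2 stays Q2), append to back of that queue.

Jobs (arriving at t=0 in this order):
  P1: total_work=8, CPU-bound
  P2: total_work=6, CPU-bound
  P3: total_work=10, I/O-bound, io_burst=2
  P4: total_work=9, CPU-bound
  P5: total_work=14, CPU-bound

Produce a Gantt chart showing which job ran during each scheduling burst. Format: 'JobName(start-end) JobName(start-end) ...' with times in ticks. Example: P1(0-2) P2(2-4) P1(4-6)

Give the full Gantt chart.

Answer: P1(0-3) P2(3-6) P3(6-8) P4(8-11) P5(11-14) P3(14-16) P3(16-18) P3(18-20) P3(20-22) P1(22-26) P2(26-29) P4(29-33) P5(33-37) P1(37-38) P4(38-40) P5(40-47)

Derivation:
t=0-3: P1@Q0 runs 3, rem=5, quantum used, demote→Q1. Q0=[P2,P3,P4,P5] Q1=[P1] Q2=[]
t=3-6: P2@Q0 runs 3, rem=3, quantum used, demote→Q1. Q0=[P3,P4,P5] Q1=[P1,P2] Q2=[]
t=6-8: P3@Q0 runs 2, rem=8, I/O yield, promote→Q0. Q0=[P4,P5,P3] Q1=[P1,P2] Q2=[]
t=8-11: P4@Q0 runs 3, rem=6, quantum used, demote→Q1. Q0=[P5,P3] Q1=[P1,P2,P4] Q2=[]
t=11-14: P5@Q0 runs 3, rem=11, quantum used, demote→Q1. Q0=[P3] Q1=[P1,P2,P4,P5] Q2=[]
t=14-16: P3@Q0 runs 2, rem=6, I/O yield, promote→Q0. Q0=[P3] Q1=[P1,P2,P4,P5] Q2=[]
t=16-18: P3@Q0 runs 2, rem=4, I/O yield, promote→Q0. Q0=[P3] Q1=[P1,P2,P4,P5] Q2=[]
t=18-20: P3@Q0 runs 2, rem=2, I/O yield, promote→Q0. Q0=[P3] Q1=[P1,P2,P4,P5] Q2=[]
t=20-22: P3@Q0 runs 2, rem=0, completes. Q0=[] Q1=[P1,P2,P4,P5] Q2=[]
t=22-26: P1@Q1 runs 4, rem=1, quantum used, demote→Q2. Q0=[] Q1=[P2,P4,P5] Q2=[P1]
t=26-29: P2@Q1 runs 3, rem=0, completes. Q0=[] Q1=[P4,P5] Q2=[P1]
t=29-33: P4@Q1 runs 4, rem=2, quantum used, demote→Q2. Q0=[] Q1=[P5] Q2=[P1,P4]
t=33-37: P5@Q1 runs 4, rem=7, quantum used, demote→Q2. Q0=[] Q1=[] Q2=[P1,P4,P5]
t=37-38: P1@Q2 runs 1, rem=0, completes. Q0=[] Q1=[] Q2=[P4,P5]
t=38-40: P4@Q2 runs 2, rem=0, completes. Q0=[] Q1=[] Q2=[P5]
t=40-47: P5@Q2 runs 7, rem=0, completes. Q0=[] Q1=[] Q2=[]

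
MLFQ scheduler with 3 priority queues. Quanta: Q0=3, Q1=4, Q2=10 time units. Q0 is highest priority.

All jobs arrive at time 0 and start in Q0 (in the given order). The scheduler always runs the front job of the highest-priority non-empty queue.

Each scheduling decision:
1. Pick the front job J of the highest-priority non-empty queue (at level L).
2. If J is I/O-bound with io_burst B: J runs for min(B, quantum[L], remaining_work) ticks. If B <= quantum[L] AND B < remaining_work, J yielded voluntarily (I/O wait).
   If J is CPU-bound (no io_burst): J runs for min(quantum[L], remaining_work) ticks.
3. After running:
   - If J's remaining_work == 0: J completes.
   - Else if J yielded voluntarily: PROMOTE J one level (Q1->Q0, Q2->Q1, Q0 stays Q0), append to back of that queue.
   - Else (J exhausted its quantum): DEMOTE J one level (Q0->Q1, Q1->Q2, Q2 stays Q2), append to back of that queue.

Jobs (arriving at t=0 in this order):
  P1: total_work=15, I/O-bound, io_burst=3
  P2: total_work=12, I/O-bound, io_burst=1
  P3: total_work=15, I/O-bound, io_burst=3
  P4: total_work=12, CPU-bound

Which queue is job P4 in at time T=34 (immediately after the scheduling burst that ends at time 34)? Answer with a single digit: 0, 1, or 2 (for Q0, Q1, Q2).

Answer: 1

Derivation:
t=0-3: P1@Q0 runs 3, rem=12, I/O yield, promote→Q0. Q0=[P2,P3,P4,P1] Q1=[] Q2=[]
t=3-4: P2@Q0 runs 1, rem=11, I/O yield, promote→Q0. Q0=[P3,P4,P1,P2] Q1=[] Q2=[]
t=4-7: P3@Q0 runs 3, rem=12, I/O yield, promote→Q0. Q0=[P4,P1,P2,P3] Q1=[] Q2=[]
t=7-10: P4@Q0 runs 3, rem=9, quantum used, demote→Q1. Q0=[P1,P2,P3] Q1=[P4] Q2=[]
t=10-13: P1@Q0 runs 3, rem=9, I/O yield, promote→Q0. Q0=[P2,P3,P1] Q1=[P4] Q2=[]
t=13-14: P2@Q0 runs 1, rem=10, I/O yield, promote→Q0. Q0=[P3,P1,P2] Q1=[P4] Q2=[]
t=14-17: P3@Q0 runs 3, rem=9, I/O yield, promote→Q0. Q0=[P1,P2,P3] Q1=[P4] Q2=[]
t=17-20: P1@Q0 runs 3, rem=6, I/O yield, promote→Q0. Q0=[P2,P3,P1] Q1=[P4] Q2=[]
t=20-21: P2@Q0 runs 1, rem=9, I/O yield, promote→Q0. Q0=[P3,P1,P2] Q1=[P4] Q2=[]
t=21-24: P3@Q0 runs 3, rem=6, I/O yield, promote→Q0. Q0=[P1,P2,P3] Q1=[P4] Q2=[]
t=24-27: P1@Q0 runs 3, rem=3, I/O yield, promote→Q0. Q0=[P2,P3,P1] Q1=[P4] Q2=[]
t=27-28: P2@Q0 runs 1, rem=8, I/O yield, promote→Q0. Q0=[P3,P1,P2] Q1=[P4] Q2=[]
t=28-31: P3@Q0 runs 3, rem=3, I/O yield, promote→Q0. Q0=[P1,P2,P3] Q1=[P4] Q2=[]
t=31-34: P1@Q0 runs 3, rem=0, completes. Q0=[P2,P3] Q1=[P4] Q2=[]
t=34-35: P2@Q0 runs 1, rem=7, I/O yield, promote→Q0. Q0=[P3,P2] Q1=[P4] Q2=[]
t=35-38: P3@Q0 runs 3, rem=0, completes. Q0=[P2] Q1=[P4] Q2=[]
t=38-39: P2@Q0 runs 1, rem=6, I/O yield, promote→Q0. Q0=[P2] Q1=[P4] Q2=[]
t=39-40: P2@Q0 runs 1, rem=5, I/O yield, promote→Q0. Q0=[P2] Q1=[P4] Q2=[]
t=40-41: P2@Q0 runs 1, rem=4, I/O yield, promote→Q0. Q0=[P2] Q1=[P4] Q2=[]
t=41-42: P2@Q0 runs 1, rem=3, I/O yield, promote→Q0. Q0=[P2] Q1=[P4] Q2=[]
t=42-43: P2@Q0 runs 1, rem=2, I/O yield, promote→Q0. Q0=[P2] Q1=[P4] Q2=[]
t=43-44: P2@Q0 runs 1, rem=1, I/O yield, promote→Q0. Q0=[P2] Q1=[P4] Q2=[]
t=44-45: P2@Q0 runs 1, rem=0, completes. Q0=[] Q1=[P4] Q2=[]
t=45-49: P4@Q1 runs 4, rem=5, quantum used, demote→Q2. Q0=[] Q1=[] Q2=[P4]
t=49-54: P4@Q2 runs 5, rem=0, completes. Q0=[] Q1=[] Q2=[]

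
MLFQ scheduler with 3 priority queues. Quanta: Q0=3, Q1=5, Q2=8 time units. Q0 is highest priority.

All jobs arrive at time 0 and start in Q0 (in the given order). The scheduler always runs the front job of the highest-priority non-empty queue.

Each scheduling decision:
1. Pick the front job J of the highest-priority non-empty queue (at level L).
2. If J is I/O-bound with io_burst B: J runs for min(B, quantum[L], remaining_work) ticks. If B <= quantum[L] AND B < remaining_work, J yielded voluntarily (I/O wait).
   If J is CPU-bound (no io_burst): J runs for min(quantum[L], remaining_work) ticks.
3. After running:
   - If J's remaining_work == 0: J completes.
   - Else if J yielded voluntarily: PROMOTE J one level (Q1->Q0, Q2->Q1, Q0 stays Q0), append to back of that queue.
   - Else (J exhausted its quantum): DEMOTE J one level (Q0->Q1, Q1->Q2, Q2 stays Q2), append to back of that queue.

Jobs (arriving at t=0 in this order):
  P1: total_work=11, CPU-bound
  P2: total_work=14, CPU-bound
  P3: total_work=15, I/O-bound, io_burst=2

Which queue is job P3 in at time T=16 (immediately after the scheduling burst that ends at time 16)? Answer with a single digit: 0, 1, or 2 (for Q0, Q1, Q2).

t=0-3: P1@Q0 runs 3, rem=8, quantum used, demote→Q1. Q0=[P2,P3] Q1=[P1] Q2=[]
t=3-6: P2@Q0 runs 3, rem=11, quantum used, demote→Q1. Q0=[P3] Q1=[P1,P2] Q2=[]
t=6-8: P3@Q0 runs 2, rem=13, I/O yield, promote→Q0. Q0=[P3] Q1=[P1,P2] Q2=[]
t=8-10: P3@Q0 runs 2, rem=11, I/O yield, promote→Q0. Q0=[P3] Q1=[P1,P2] Q2=[]
t=10-12: P3@Q0 runs 2, rem=9, I/O yield, promote→Q0. Q0=[P3] Q1=[P1,P2] Q2=[]
t=12-14: P3@Q0 runs 2, rem=7, I/O yield, promote→Q0. Q0=[P3] Q1=[P1,P2] Q2=[]
t=14-16: P3@Q0 runs 2, rem=5, I/O yield, promote→Q0. Q0=[P3] Q1=[P1,P2] Q2=[]
t=16-18: P3@Q0 runs 2, rem=3, I/O yield, promote→Q0. Q0=[P3] Q1=[P1,P2] Q2=[]
t=18-20: P3@Q0 runs 2, rem=1, I/O yield, promote→Q0. Q0=[P3] Q1=[P1,P2] Q2=[]
t=20-21: P3@Q0 runs 1, rem=0, completes. Q0=[] Q1=[P1,P2] Q2=[]
t=21-26: P1@Q1 runs 5, rem=3, quantum used, demote→Q2. Q0=[] Q1=[P2] Q2=[P1]
t=26-31: P2@Q1 runs 5, rem=6, quantum used, demote→Q2. Q0=[] Q1=[] Q2=[P1,P2]
t=31-34: P1@Q2 runs 3, rem=0, completes. Q0=[] Q1=[] Q2=[P2]
t=34-40: P2@Q2 runs 6, rem=0, completes. Q0=[] Q1=[] Q2=[]

Answer: 0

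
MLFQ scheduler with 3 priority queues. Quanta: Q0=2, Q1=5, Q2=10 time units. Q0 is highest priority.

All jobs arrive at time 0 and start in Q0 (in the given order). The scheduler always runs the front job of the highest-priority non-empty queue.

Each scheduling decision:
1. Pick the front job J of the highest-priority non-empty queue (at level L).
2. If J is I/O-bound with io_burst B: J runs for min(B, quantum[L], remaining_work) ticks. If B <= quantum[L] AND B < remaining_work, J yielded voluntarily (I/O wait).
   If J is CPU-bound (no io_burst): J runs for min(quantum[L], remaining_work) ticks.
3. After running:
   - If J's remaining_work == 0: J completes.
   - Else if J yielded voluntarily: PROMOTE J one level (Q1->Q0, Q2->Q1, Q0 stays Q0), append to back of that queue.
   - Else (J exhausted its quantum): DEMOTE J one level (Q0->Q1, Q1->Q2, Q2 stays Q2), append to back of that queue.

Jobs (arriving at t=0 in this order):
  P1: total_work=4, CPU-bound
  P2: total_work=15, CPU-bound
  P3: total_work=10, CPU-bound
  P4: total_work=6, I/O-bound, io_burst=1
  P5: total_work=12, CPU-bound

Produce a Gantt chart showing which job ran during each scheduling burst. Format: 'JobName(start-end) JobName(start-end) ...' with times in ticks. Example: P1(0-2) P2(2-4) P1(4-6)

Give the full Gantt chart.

t=0-2: P1@Q0 runs 2, rem=2, quantum used, demote→Q1. Q0=[P2,P3,P4,P5] Q1=[P1] Q2=[]
t=2-4: P2@Q0 runs 2, rem=13, quantum used, demote→Q1. Q0=[P3,P4,P5] Q1=[P1,P2] Q2=[]
t=4-6: P3@Q0 runs 2, rem=8, quantum used, demote→Q1. Q0=[P4,P5] Q1=[P1,P2,P3] Q2=[]
t=6-7: P4@Q0 runs 1, rem=5, I/O yield, promote→Q0. Q0=[P5,P4] Q1=[P1,P2,P3] Q2=[]
t=7-9: P5@Q0 runs 2, rem=10, quantum used, demote→Q1. Q0=[P4] Q1=[P1,P2,P3,P5] Q2=[]
t=9-10: P4@Q0 runs 1, rem=4, I/O yield, promote→Q0. Q0=[P4] Q1=[P1,P2,P3,P5] Q2=[]
t=10-11: P4@Q0 runs 1, rem=3, I/O yield, promote→Q0. Q0=[P4] Q1=[P1,P2,P3,P5] Q2=[]
t=11-12: P4@Q0 runs 1, rem=2, I/O yield, promote→Q0. Q0=[P4] Q1=[P1,P2,P3,P5] Q2=[]
t=12-13: P4@Q0 runs 1, rem=1, I/O yield, promote→Q0. Q0=[P4] Q1=[P1,P2,P3,P5] Q2=[]
t=13-14: P4@Q0 runs 1, rem=0, completes. Q0=[] Q1=[P1,P2,P3,P5] Q2=[]
t=14-16: P1@Q1 runs 2, rem=0, completes. Q0=[] Q1=[P2,P3,P5] Q2=[]
t=16-21: P2@Q1 runs 5, rem=8, quantum used, demote→Q2. Q0=[] Q1=[P3,P5] Q2=[P2]
t=21-26: P3@Q1 runs 5, rem=3, quantum used, demote→Q2. Q0=[] Q1=[P5] Q2=[P2,P3]
t=26-31: P5@Q1 runs 5, rem=5, quantum used, demote→Q2. Q0=[] Q1=[] Q2=[P2,P3,P5]
t=31-39: P2@Q2 runs 8, rem=0, completes. Q0=[] Q1=[] Q2=[P3,P5]
t=39-42: P3@Q2 runs 3, rem=0, completes. Q0=[] Q1=[] Q2=[P5]
t=42-47: P5@Q2 runs 5, rem=0, completes. Q0=[] Q1=[] Q2=[]

Answer: P1(0-2) P2(2-4) P3(4-6) P4(6-7) P5(7-9) P4(9-10) P4(10-11) P4(11-12) P4(12-13) P4(13-14) P1(14-16) P2(16-21) P3(21-26) P5(26-31) P2(31-39) P3(39-42) P5(42-47)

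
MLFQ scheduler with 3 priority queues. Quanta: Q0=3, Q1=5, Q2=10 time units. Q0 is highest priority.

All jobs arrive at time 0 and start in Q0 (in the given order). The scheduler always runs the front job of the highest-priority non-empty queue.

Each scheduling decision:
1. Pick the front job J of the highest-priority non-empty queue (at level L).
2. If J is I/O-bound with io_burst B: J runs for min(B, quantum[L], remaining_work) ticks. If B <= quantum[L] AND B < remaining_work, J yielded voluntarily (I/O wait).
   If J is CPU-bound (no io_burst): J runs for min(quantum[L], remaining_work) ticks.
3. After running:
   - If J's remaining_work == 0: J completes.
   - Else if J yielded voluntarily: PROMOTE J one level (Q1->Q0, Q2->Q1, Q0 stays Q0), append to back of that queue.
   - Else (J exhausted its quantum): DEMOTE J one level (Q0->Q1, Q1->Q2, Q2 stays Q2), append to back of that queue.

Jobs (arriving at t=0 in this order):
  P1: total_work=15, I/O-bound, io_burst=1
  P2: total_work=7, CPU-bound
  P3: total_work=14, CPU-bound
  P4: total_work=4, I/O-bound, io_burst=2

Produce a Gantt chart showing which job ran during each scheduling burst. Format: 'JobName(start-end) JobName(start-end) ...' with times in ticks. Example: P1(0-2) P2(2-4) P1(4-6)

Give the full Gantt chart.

t=0-1: P1@Q0 runs 1, rem=14, I/O yield, promote→Q0. Q0=[P2,P3,P4,P1] Q1=[] Q2=[]
t=1-4: P2@Q0 runs 3, rem=4, quantum used, demote→Q1. Q0=[P3,P4,P1] Q1=[P2] Q2=[]
t=4-7: P3@Q0 runs 3, rem=11, quantum used, demote→Q1. Q0=[P4,P1] Q1=[P2,P3] Q2=[]
t=7-9: P4@Q0 runs 2, rem=2, I/O yield, promote→Q0. Q0=[P1,P4] Q1=[P2,P3] Q2=[]
t=9-10: P1@Q0 runs 1, rem=13, I/O yield, promote→Q0. Q0=[P4,P1] Q1=[P2,P3] Q2=[]
t=10-12: P4@Q0 runs 2, rem=0, completes. Q0=[P1] Q1=[P2,P3] Q2=[]
t=12-13: P1@Q0 runs 1, rem=12, I/O yield, promote→Q0. Q0=[P1] Q1=[P2,P3] Q2=[]
t=13-14: P1@Q0 runs 1, rem=11, I/O yield, promote→Q0. Q0=[P1] Q1=[P2,P3] Q2=[]
t=14-15: P1@Q0 runs 1, rem=10, I/O yield, promote→Q0. Q0=[P1] Q1=[P2,P3] Q2=[]
t=15-16: P1@Q0 runs 1, rem=9, I/O yield, promote→Q0. Q0=[P1] Q1=[P2,P3] Q2=[]
t=16-17: P1@Q0 runs 1, rem=8, I/O yield, promote→Q0. Q0=[P1] Q1=[P2,P3] Q2=[]
t=17-18: P1@Q0 runs 1, rem=7, I/O yield, promote→Q0. Q0=[P1] Q1=[P2,P3] Q2=[]
t=18-19: P1@Q0 runs 1, rem=6, I/O yield, promote→Q0. Q0=[P1] Q1=[P2,P3] Q2=[]
t=19-20: P1@Q0 runs 1, rem=5, I/O yield, promote→Q0. Q0=[P1] Q1=[P2,P3] Q2=[]
t=20-21: P1@Q0 runs 1, rem=4, I/O yield, promote→Q0. Q0=[P1] Q1=[P2,P3] Q2=[]
t=21-22: P1@Q0 runs 1, rem=3, I/O yield, promote→Q0. Q0=[P1] Q1=[P2,P3] Q2=[]
t=22-23: P1@Q0 runs 1, rem=2, I/O yield, promote→Q0. Q0=[P1] Q1=[P2,P3] Q2=[]
t=23-24: P1@Q0 runs 1, rem=1, I/O yield, promote→Q0. Q0=[P1] Q1=[P2,P3] Q2=[]
t=24-25: P1@Q0 runs 1, rem=0, completes. Q0=[] Q1=[P2,P3] Q2=[]
t=25-29: P2@Q1 runs 4, rem=0, completes. Q0=[] Q1=[P3] Q2=[]
t=29-34: P3@Q1 runs 5, rem=6, quantum used, demote→Q2. Q0=[] Q1=[] Q2=[P3]
t=34-40: P3@Q2 runs 6, rem=0, completes. Q0=[] Q1=[] Q2=[]

Answer: P1(0-1) P2(1-4) P3(4-7) P4(7-9) P1(9-10) P4(10-12) P1(12-13) P1(13-14) P1(14-15) P1(15-16) P1(16-17) P1(17-18) P1(18-19) P1(19-20) P1(20-21) P1(21-22) P1(22-23) P1(23-24) P1(24-25) P2(25-29) P3(29-34) P3(34-40)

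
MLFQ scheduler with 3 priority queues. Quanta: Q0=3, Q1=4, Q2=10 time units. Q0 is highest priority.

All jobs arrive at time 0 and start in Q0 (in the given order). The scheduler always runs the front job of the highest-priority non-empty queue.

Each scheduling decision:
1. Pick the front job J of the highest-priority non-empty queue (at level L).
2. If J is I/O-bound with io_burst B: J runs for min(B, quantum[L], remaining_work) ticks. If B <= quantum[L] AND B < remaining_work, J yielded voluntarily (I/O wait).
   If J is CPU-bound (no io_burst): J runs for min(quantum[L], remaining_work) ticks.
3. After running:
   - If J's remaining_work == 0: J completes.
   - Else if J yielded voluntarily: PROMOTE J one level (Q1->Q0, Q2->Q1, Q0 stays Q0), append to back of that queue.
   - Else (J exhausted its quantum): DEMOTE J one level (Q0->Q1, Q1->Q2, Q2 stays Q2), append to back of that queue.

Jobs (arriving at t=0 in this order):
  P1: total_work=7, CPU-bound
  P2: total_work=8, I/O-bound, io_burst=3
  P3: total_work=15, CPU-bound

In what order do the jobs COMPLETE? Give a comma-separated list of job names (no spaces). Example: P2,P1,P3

t=0-3: P1@Q0 runs 3, rem=4, quantum used, demote→Q1. Q0=[P2,P3] Q1=[P1] Q2=[]
t=3-6: P2@Q0 runs 3, rem=5, I/O yield, promote→Q0. Q0=[P3,P2] Q1=[P1] Q2=[]
t=6-9: P3@Q0 runs 3, rem=12, quantum used, demote→Q1. Q0=[P2] Q1=[P1,P3] Q2=[]
t=9-12: P2@Q0 runs 3, rem=2, I/O yield, promote→Q0. Q0=[P2] Q1=[P1,P3] Q2=[]
t=12-14: P2@Q0 runs 2, rem=0, completes. Q0=[] Q1=[P1,P3] Q2=[]
t=14-18: P1@Q1 runs 4, rem=0, completes. Q0=[] Q1=[P3] Q2=[]
t=18-22: P3@Q1 runs 4, rem=8, quantum used, demote→Q2. Q0=[] Q1=[] Q2=[P3]
t=22-30: P3@Q2 runs 8, rem=0, completes. Q0=[] Q1=[] Q2=[]

Answer: P2,P1,P3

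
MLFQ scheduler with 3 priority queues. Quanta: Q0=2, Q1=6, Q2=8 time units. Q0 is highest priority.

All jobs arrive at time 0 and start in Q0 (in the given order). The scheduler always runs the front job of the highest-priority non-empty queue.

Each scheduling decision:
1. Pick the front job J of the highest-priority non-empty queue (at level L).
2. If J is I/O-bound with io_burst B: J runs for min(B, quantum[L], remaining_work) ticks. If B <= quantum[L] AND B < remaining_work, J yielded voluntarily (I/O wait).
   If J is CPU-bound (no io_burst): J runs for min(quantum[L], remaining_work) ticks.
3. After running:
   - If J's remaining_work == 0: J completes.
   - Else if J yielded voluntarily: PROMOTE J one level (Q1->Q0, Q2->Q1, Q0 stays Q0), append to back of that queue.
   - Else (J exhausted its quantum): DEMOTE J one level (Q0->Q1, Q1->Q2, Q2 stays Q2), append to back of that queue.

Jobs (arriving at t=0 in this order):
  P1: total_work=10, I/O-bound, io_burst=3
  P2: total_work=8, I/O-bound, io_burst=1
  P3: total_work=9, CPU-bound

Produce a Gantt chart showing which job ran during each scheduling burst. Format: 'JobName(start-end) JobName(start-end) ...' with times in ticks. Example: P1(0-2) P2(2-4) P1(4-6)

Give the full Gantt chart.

Answer: P1(0-2) P2(2-3) P3(3-5) P2(5-6) P2(6-7) P2(7-8) P2(8-9) P2(9-10) P2(10-11) P2(11-12) P1(12-15) P1(15-17) P3(17-23) P1(23-26) P3(26-27)

Derivation:
t=0-2: P1@Q0 runs 2, rem=8, quantum used, demote→Q1. Q0=[P2,P3] Q1=[P1] Q2=[]
t=2-3: P2@Q0 runs 1, rem=7, I/O yield, promote→Q0. Q0=[P3,P2] Q1=[P1] Q2=[]
t=3-5: P3@Q0 runs 2, rem=7, quantum used, demote→Q1. Q0=[P2] Q1=[P1,P3] Q2=[]
t=5-6: P2@Q0 runs 1, rem=6, I/O yield, promote→Q0. Q0=[P2] Q1=[P1,P3] Q2=[]
t=6-7: P2@Q0 runs 1, rem=5, I/O yield, promote→Q0. Q0=[P2] Q1=[P1,P3] Q2=[]
t=7-8: P2@Q0 runs 1, rem=4, I/O yield, promote→Q0. Q0=[P2] Q1=[P1,P3] Q2=[]
t=8-9: P2@Q0 runs 1, rem=3, I/O yield, promote→Q0. Q0=[P2] Q1=[P1,P3] Q2=[]
t=9-10: P2@Q0 runs 1, rem=2, I/O yield, promote→Q0. Q0=[P2] Q1=[P1,P3] Q2=[]
t=10-11: P2@Q0 runs 1, rem=1, I/O yield, promote→Q0. Q0=[P2] Q1=[P1,P3] Q2=[]
t=11-12: P2@Q0 runs 1, rem=0, completes. Q0=[] Q1=[P1,P3] Q2=[]
t=12-15: P1@Q1 runs 3, rem=5, I/O yield, promote→Q0. Q0=[P1] Q1=[P3] Q2=[]
t=15-17: P1@Q0 runs 2, rem=3, quantum used, demote→Q1. Q0=[] Q1=[P3,P1] Q2=[]
t=17-23: P3@Q1 runs 6, rem=1, quantum used, demote→Q2. Q0=[] Q1=[P1] Q2=[P3]
t=23-26: P1@Q1 runs 3, rem=0, completes. Q0=[] Q1=[] Q2=[P3]
t=26-27: P3@Q2 runs 1, rem=0, completes. Q0=[] Q1=[] Q2=[]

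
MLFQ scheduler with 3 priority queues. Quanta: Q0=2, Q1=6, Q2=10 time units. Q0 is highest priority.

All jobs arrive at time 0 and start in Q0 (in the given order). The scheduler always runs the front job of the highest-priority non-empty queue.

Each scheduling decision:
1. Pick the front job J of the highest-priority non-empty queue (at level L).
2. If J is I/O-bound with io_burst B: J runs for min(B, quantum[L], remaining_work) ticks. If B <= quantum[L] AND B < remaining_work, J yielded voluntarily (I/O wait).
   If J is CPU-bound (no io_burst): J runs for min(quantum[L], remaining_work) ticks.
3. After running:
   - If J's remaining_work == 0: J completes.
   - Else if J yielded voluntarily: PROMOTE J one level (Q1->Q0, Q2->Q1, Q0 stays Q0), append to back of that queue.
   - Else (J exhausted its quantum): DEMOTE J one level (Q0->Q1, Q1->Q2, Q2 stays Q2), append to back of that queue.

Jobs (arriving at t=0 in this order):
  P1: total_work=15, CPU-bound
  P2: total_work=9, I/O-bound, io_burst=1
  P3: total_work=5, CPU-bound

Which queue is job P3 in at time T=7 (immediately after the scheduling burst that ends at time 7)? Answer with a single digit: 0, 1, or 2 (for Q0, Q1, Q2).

Answer: 1

Derivation:
t=0-2: P1@Q0 runs 2, rem=13, quantum used, demote→Q1. Q0=[P2,P3] Q1=[P1] Q2=[]
t=2-3: P2@Q0 runs 1, rem=8, I/O yield, promote→Q0. Q0=[P3,P2] Q1=[P1] Q2=[]
t=3-5: P3@Q0 runs 2, rem=3, quantum used, demote→Q1. Q0=[P2] Q1=[P1,P3] Q2=[]
t=5-6: P2@Q0 runs 1, rem=7, I/O yield, promote→Q0. Q0=[P2] Q1=[P1,P3] Q2=[]
t=6-7: P2@Q0 runs 1, rem=6, I/O yield, promote→Q0. Q0=[P2] Q1=[P1,P3] Q2=[]
t=7-8: P2@Q0 runs 1, rem=5, I/O yield, promote→Q0. Q0=[P2] Q1=[P1,P3] Q2=[]
t=8-9: P2@Q0 runs 1, rem=4, I/O yield, promote→Q0. Q0=[P2] Q1=[P1,P3] Q2=[]
t=9-10: P2@Q0 runs 1, rem=3, I/O yield, promote→Q0. Q0=[P2] Q1=[P1,P3] Q2=[]
t=10-11: P2@Q0 runs 1, rem=2, I/O yield, promote→Q0. Q0=[P2] Q1=[P1,P3] Q2=[]
t=11-12: P2@Q0 runs 1, rem=1, I/O yield, promote→Q0. Q0=[P2] Q1=[P1,P3] Q2=[]
t=12-13: P2@Q0 runs 1, rem=0, completes. Q0=[] Q1=[P1,P3] Q2=[]
t=13-19: P1@Q1 runs 6, rem=7, quantum used, demote→Q2. Q0=[] Q1=[P3] Q2=[P1]
t=19-22: P3@Q1 runs 3, rem=0, completes. Q0=[] Q1=[] Q2=[P1]
t=22-29: P1@Q2 runs 7, rem=0, completes. Q0=[] Q1=[] Q2=[]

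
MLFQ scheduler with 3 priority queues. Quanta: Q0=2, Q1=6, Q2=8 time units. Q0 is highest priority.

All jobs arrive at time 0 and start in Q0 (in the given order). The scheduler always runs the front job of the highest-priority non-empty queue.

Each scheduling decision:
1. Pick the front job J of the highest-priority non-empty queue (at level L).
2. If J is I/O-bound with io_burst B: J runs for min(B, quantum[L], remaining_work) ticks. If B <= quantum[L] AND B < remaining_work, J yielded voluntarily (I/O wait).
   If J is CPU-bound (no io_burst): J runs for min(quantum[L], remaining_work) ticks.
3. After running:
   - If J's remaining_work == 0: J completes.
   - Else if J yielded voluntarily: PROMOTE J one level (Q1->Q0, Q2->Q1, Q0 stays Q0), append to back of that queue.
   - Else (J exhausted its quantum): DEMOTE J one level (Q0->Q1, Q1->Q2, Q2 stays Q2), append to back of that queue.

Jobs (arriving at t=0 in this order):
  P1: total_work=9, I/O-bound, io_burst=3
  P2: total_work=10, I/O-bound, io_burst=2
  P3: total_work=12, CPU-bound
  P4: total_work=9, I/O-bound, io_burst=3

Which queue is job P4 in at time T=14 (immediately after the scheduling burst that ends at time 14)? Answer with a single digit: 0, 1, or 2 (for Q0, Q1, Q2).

t=0-2: P1@Q0 runs 2, rem=7, quantum used, demote→Q1. Q0=[P2,P3,P4] Q1=[P1] Q2=[]
t=2-4: P2@Q0 runs 2, rem=8, I/O yield, promote→Q0. Q0=[P3,P4,P2] Q1=[P1] Q2=[]
t=4-6: P3@Q0 runs 2, rem=10, quantum used, demote→Q1. Q0=[P4,P2] Q1=[P1,P3] Q2=[]
t=6-8: P4@Q0 runs 2, rem=7, quantum used, demote→Q1. Q0=[P2] Q1=[P1,P3,P4] Q2=[]
t=8-10: P2@Q0 runs 2, rem=6, I/O yield, promote→Q0. Q0=[P2] Q1=[P1,P3,P4] Q2=[]
t=10-12: P2@Q0 runs 2, rem=4, I/O yield, promote→Q0. Q0=[P2] Q1=[P1,P3,P4] Q2=[]
t=12-14: P2@Q0 runs 2, rem=2, I/O yield, promote→Q0. Q0=[P2] Q1=[P1,P3,P4] Q2=[]
t=14-16: P2@Q0 runs 2, rem=0, completes. Q0=[] Q1=[P1,P3,P4] Q2=[]
t=16-19: P1@Q1 runs 3, rem=4, I/O yield, promote→Q0. Q0=[P1] Q1=[P3,P4] Q2=[]
t=19-21: P1@Q0 runs 2, rem=2, quantum used, demote→Q1. Q0=[] Q1=[P3,P4,P1] Q2=[]
t=21-27: P3@Q1 runs 6, rem=4, quantum used, demote→Q2. Q0=[] Q1=[P4,P1] Q2=[P3]
t=27-30: P4@Q1 runs 3, rem=4, I/O yield, promote→Q0. Q0=[P4] Q1=[P1] Q2=[P3]
t=30-32: P4@Q0 runs 2, rem=2, quantum used, demote→Q1. Q0=[] Q1=[P1,P4] Q2=[P3]
t=32-34: P1@Q1 runs 2, rem=0, completes. Q0=[] Q1=[P4] Q2=[P3]
t=34-36: P4@Q1 runs 2, rem=0, completes. Q0=[] Q1=[] Q2=[P3]
t=36-40: P3@Q2 runs 4, rem=0, completes. Q0=[] Q1=[] Q2=[]

Answer: 1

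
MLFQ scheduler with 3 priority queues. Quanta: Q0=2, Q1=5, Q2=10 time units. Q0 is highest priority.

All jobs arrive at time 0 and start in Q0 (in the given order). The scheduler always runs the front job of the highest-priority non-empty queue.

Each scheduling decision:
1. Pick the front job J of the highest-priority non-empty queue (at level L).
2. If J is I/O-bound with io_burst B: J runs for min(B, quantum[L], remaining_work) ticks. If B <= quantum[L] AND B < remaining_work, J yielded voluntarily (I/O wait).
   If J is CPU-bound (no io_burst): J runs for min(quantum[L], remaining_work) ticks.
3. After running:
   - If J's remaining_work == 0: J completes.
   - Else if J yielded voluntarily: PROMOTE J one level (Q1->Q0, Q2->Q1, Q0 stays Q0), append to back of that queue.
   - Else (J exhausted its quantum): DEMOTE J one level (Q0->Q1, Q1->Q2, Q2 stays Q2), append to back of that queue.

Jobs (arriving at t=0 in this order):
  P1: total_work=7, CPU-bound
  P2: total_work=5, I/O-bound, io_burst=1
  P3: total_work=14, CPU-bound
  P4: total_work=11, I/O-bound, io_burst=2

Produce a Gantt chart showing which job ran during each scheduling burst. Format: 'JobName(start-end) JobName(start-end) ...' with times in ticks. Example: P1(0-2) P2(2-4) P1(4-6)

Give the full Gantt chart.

t=0-2: P1@Q0 runs 2, rem=5, quantum used, demote→Q1. Q0=[P2,P3,P4] Q1=[P1] Q2=[]
t=2-3: P2@Q0 runs 1, rem=4, I/O yield, promote→Q0. Q0=[P3,P4,P2] Q1=[P1] Q2=[]
t=3-5: P3@Q0 runs 2, rem=12, quantum used, demote→Q1. Q0=[P4,P2] Q1=[P1,P3] Q2=[]
t=5-7: P4@Q0 runs 2, rem=9, I/O yield, promote→Q0. Q0=[P2,P4] Q1=[P1,P3] Q2=[]
t=7-8: P2@Q0 runs 1, rem=3, I/O yield, promote→Q0. Q0=[P4,P2] Q1=[P1,P3] Q2=[]
t=8-10: P4@Q0 runs 2, rem=7, I/O yield, promote→Q0. Q0=[P2,P4] Q1=[P1,P3] Q2=[]
t=10-11: P2@Q0 runs 1, rem=2, I/O yield, promote→Q0. Q0=[P4,P2] Q1=[P1,P3] Q2=[]
t=11-13: P4@Q0 runs 2, rem=5, I/O yield, promote→Q0. Q0=[P2,P4] Q1=[P1,P3] Q2=[]
t=13-14: P2@Q0 runs 1, rem=1, I/O yield, promote→Q0. Q0=[P4,P2] Q1=[P1,P3] Q2=[]
t=14-16: P4@Q0 runs 2, rem=3, I/O yield, promote→Q0. Q0=[P2,P4] Q1=[P1,P3] Q2=[]
t=16-17: P2@Q0 runs 1, rem=0, completes. Q0=[P4] Q1=[P1,P3] Q2=[]
t=17-19: P4@Q0 runs 2, rem=1, I/O yield, promote→Q0. Q0=[P4] Q1=[P1,P3] Q2=[]
t=19-20: P4@Q0 runs 1, rem=0, completes. Q0=[] Q1=[P1,P3] Q2=[]
t=20-25: P1@Q1 runs 5, rem=0, completes. Q0=[] Q1=[P3] Q2=[]
t=25-30: P3@Q1 runs 5, rem=7, quantum used, demote→Q2. Q0=[] Q1=[] Q2=[P3]
t=30-37: P3@Q2 runs 7, rem=0, completes. Q0=[] Q1=[] Q2=[]

Answer: P1(0-2) P2(2-3) P3(3-5) P4(5-7) P2(7-8) P4(8-10) P2(10-11) P4(11-13) P2(13-14) P4(14-16) P2(16-17) P4(17-19) P4(19-20) P1(20-25) P3(25-30) P3(30-37)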